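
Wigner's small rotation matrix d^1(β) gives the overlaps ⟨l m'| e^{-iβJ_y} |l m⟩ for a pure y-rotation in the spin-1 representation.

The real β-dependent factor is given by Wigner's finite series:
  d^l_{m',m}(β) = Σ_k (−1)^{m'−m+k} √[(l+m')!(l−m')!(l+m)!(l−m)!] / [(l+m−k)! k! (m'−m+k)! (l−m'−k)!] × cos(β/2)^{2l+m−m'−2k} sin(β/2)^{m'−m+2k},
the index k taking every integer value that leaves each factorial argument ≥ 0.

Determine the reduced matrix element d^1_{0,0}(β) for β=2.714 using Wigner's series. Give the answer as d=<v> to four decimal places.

d^1_{0,0}(β=2.714) via Wigner's sum:
Half-angle: c=0.212171, s=0.977232. N=√(1·1·1·1)=1.000000
The bounds max(0,m−m')=0 and min(l+m,l−m')=1 give 2 terms
  k=0: (−1)^0·1.0000/(1)·0.2122^2·0.9772^0 = +0.045017
  k=1: (−1)^1·1.0000/(1)·0.2122^0·0.9772^2 = -0.954983
d^1_{0,0}(2.714) = +0.045017 -0.954983 = -0.909967

d=-0.9100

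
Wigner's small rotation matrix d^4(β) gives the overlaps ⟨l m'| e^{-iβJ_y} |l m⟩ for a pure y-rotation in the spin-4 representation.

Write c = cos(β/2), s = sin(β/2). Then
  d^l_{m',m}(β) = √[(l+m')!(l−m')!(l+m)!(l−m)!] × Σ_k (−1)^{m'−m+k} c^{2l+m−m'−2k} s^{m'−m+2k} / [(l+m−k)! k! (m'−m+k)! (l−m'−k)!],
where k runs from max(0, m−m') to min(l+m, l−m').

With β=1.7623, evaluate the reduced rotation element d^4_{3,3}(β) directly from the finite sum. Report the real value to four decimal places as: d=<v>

d=-0.2496

d^4_{3,3}(β=1.7623) via Wigner's sum:
With c≡cos(β/2)=0.636264 and s≡sin(β/2)=0.771471, N=[5040·1·5040·1]^{1/2}=5040.000000
Admissible k: 0..1 (factorial args all ≥0)
  k=0: (−1)^0·5040.0000/(5040)·0.6363^8·0.7715^0 = +0.026860
  k=1: (−1)^1·5040.0000/(720)·0.6363^6·0.7715^2 = -0.276416
d^4_{3,3}(1.7623) = +0.026860 -0.276416 = -0.249556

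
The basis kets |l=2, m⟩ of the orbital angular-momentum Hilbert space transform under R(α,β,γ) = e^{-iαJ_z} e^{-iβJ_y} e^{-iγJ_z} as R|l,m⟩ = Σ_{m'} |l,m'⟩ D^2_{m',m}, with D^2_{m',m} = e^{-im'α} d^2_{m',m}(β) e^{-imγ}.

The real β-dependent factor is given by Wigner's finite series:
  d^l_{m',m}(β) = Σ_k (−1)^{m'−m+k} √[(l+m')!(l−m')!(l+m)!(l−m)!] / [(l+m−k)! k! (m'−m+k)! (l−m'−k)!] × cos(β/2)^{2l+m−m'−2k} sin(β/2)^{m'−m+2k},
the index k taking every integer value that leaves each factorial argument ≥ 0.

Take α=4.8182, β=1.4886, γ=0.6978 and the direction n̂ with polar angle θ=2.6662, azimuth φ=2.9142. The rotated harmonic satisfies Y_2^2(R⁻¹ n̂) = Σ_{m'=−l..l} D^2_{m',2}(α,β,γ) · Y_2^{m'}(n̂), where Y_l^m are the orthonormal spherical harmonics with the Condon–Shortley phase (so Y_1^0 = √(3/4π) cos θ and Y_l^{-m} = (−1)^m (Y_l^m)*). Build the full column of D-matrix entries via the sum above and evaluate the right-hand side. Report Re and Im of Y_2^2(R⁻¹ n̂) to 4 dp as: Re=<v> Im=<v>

Re=-0.2487 Im=-0.2702

Need the full column D^2_{m',2} for m'=−2..2 at α=4.8182, β=1.4886, γ=0.6978.
cos(β/2)=0.735562, sin(β/2)=0.677457
d^2_{-2,2}: single k=4 term ⇒ +0.210633;  D = -0.079460+0.195071i
d^2_{-1,2}: single k=3 term ⇒ +0.457399;  D = -0.439458-0.126847i
d^2_{0,2}: single k=2 term ⇒ +0.608244;  D = +0.106018-0.598934i
d^2_{1,2}: single k=1 term ⇒ +0.539225;  D = +0.537928+0.037384i
d^2_{2,2}: single k=0 term ⇒ +0.292737;  D = +0.010661+0.292543i
Y_2^{m'}(θ=2.6662,φ=2.9142) and Σ D·Y over m':
  (-0.0795+0.1951i)·(+0.0727+0.0355i)  (-0.4395-0.1268i)·(+0.3063+0.0709i)  (+0.1060-0.5989i)·(+0.4326+0.0000i)  (+0.5379+0.0374i)·(-0.3063+0.0709i)  (+0.0107+0.2925i)·(+0.0727-0.0355i)
Y_2^2(R⁻¹ n̂) = -0.248693-0.270168i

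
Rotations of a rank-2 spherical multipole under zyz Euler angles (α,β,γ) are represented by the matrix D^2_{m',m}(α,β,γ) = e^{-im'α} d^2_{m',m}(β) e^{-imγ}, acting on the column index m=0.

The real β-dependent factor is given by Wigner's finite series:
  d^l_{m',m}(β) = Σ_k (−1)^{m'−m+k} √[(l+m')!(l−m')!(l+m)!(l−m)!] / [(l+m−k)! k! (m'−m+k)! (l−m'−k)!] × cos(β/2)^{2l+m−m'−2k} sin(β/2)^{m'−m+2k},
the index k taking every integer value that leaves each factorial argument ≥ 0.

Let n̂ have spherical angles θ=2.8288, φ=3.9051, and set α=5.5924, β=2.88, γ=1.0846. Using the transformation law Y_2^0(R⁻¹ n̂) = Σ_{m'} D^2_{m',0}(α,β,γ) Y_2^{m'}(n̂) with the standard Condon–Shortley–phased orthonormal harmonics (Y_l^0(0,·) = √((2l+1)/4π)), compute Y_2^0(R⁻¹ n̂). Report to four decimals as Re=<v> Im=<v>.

Re=0.4679 Im=0.0000

Need the full column D^2_{m',0} for m'=−2..2 at α=5.5924, β=2.88, γ=1.0846.
cos(β/2)=0.130424, sin(β/2)=0.991458
d^2_{-2,0}: single k=2 term ⇒ +0.040958;  D = +0.007704-0.040227i
d^2_{-1,0}: k∈[1..2] ⇒ +0.005388 -0.311355 = -0.305967;  D = -0.235823+0.194945i
d^2_{0,0}: k∈[0..2] ⇒ +0.000289 -0.066884 +0.966269 = +0.899674;  D = +0.899674+0.000000i
d^2_{1,0}: k∈[0..1] ⇒ -0.005388 +0.311355 = +0.305967;  D = +0.235823+0.194945i
d^2_{2,0}: single k=0 term ⇒ +0.040958;  D = +0.007704+0.040227i
Y_2^{m'}(θ=2.8288,φ=3.9051) and Σ D·Y over m':
  (+0.0077-0.0402i)·(+0.0016-0.0365i)  (-0.2358+0.1949i)·(+0.1634-0.1564i)  (+0.8997+0.0000i)·(+0.5412+0.0000i)  (+0.2358+0.1949i)·(-0.1634-0.1564i)  (+0.0077+0.0402i)·(+0.0016+0.0365i)
Y_2^0(R⁻¹ n̂) = +0.467890+0.000000i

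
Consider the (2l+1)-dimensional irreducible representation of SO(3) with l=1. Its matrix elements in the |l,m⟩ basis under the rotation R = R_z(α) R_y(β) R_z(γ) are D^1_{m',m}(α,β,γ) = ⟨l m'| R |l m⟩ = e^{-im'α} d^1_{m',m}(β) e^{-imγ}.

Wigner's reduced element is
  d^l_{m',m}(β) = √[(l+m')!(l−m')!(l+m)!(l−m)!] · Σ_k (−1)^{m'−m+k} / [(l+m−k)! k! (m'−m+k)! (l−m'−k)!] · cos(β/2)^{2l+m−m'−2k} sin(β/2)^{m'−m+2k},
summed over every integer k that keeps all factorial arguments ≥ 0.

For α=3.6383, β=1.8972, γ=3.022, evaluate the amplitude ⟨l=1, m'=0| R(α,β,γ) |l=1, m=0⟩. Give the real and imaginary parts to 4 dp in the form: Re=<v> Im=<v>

First d^1_{0,0}(β=1.8972), then the phase factors e^{-i(0)α} and e^{-i(0)γ}:
With c≡cos(β/2)=0.582821 and s≡sin(β/2)=0.812600, N=[1·1·1·1]^{1/2}=1.000000
Admissible k: 0..1 (factorial args all ≥0)
  k=0: (−1)^0·1.0000/(1)·0.5828^2·0.8126^0 = +0.339681
  k=1: (−1)^1·1.0000/(1)·0.5828^0·0.8126^2 = -0.660319
d^1_{0,0}(1.8972) = +0.339681 -0.660319 = -0.320639
Phases: e^{-i·(0)·3.6383}=+1.000000+0.000000i, e^{-i·(0)·3.022}=+1.000000+0.000000i ⇒ D=-0.320639+0.000000i

Re=-0.3206 Im=0.0000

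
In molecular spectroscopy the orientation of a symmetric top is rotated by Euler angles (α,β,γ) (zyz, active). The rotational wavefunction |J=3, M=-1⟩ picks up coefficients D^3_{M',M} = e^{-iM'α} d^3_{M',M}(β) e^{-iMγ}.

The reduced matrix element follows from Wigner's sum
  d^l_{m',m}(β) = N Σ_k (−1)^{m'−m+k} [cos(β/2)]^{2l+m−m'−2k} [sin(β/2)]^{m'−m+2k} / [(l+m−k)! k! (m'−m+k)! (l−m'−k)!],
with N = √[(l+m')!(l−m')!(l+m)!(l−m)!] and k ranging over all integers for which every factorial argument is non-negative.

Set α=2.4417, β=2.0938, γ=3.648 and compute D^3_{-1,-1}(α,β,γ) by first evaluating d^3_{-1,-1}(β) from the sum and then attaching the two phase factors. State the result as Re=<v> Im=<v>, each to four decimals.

Re=0.4750 Im=-0.0931

First d^3_{-1,-1}(β=2.0938), then the phase factors e^{-i(-1)α} and e^{-i(-1)γ}:
With c≡cos(β/2)=0.500258 and s≡sin(β/2)=0.865877, N=[2·24·2·24]^{1/2}=48.000000
The bounds max(0,m−m')=0 and min(l+m,l−m')=2 give 3 terms
  k=0: (−1)^0·48.0000/(48)·0.5003^6·0.8659^0 = +0.015673
  k=1: (−1)^1·48.0000/(6)·0.5003^4·0.8659^2 = -0.375644
  k=2: (−1)^2·48.0000/(8)·0.5003^2·0.8659^4 = +0.844039
d^3_{-1,-1}(2.0938) = +0.015673 -0.375644 +0.844039 = +0.484068
Attach z-rotation phases: D = e^{-i(-1)(2.4417)}·(+0.484068)·e^{-i(-1)(3.648)} = +0.475036-0.093077i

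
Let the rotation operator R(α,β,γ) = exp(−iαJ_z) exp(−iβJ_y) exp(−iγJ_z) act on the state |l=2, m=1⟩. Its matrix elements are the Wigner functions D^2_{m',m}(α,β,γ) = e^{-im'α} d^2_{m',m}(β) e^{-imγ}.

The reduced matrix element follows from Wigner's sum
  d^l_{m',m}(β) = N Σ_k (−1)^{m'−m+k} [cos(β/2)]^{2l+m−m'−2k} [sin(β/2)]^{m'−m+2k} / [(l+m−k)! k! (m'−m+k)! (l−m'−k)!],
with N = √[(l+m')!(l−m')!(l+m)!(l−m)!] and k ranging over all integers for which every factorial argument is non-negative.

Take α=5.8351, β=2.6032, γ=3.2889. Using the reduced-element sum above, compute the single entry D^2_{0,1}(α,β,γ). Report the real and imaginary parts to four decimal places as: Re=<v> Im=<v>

Re=0.5333 Im=-0.0791

Split into d^2_{0,1}(β=2.6032) × two z-phases.
Half-angle: c=0.265957, s=0.963985. N=√(2·2·6·1)=4.898979
Admissible k: 1..2 (factorial args all ≥0)
  k=1: (−1)^0·4.8990/(2)·0.2660^3·0.9640^1 = +0.044420
  k=2: (−1)^1·4.8990/(2)·0.2660^1·0.9640^3 = -0.583576
d^2_{0,1}(2.6032) = +0.044420 -0.583576 = -0.539156
Phases: e^{-i·(0)·5.8351}=+1.000000+0.000000i, e^{-i·(1)·3.2889}=-0.989170+0.146775i ⇒ D=+0.533317-0.079135i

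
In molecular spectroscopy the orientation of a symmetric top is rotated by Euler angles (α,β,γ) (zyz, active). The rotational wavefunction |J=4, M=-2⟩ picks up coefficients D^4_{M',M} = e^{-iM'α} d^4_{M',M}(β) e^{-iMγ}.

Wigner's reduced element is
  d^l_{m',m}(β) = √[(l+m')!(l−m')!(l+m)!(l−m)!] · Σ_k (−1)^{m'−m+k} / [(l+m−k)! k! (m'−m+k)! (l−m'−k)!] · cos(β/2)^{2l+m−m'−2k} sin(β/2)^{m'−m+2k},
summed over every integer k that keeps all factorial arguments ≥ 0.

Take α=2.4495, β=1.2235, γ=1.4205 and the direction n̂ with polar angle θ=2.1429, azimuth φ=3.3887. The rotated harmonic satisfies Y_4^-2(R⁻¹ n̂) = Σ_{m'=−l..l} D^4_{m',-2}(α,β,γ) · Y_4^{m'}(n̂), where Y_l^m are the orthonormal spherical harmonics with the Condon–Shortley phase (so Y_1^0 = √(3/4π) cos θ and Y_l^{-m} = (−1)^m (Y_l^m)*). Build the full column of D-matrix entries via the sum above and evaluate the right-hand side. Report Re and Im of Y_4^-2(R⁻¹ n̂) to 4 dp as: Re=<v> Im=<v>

Re=-0.0403 Im=-0.1297

Need the full column D^4_{m',-2} for m'=−4..4 at α=2.4495, β=1.2235, γ=1.4205.
cos(β/2)=0.818644, sin(β/2)=0.574301
d^4_{-4,-2}: single k=2 term ⇒ +0.525327;  D = +0.523942+0.038121i
d^4_{-3,-2}: k∈[1..2] ⇒ +0.529505 -0.781772 = -0.252267;  D = +0.182029+0.174653i
d^4_{-2,-2}: k∈[0..2] ⇒ +0.201726 -1.191329 +0.732876 = -0.256727;  D = -0.029199-0.255061i
d^4_{-1,-2}: k∈[0..2] ⇒ -0.600402 +1.477410 -0.484728 = +0.392279;  D = +0.214358-0.328532i
d^4_{0,-2}: k∈[0..2] ⇒ +0.941828 -1.236030 +0.228112 = -0.066090;  D = +0.063126-0.019568i
d^4_{1,-2}: k∈[0..2] ⇒ -0.984940 +0.727092 -0.071566 = -0.329414;  D = -0.304489-0.125696i
d^4_{2,-2}: k∈[0..2] ⇒ +0.732876 -0.288542 +0.011834 = +0.456167;  D = -0.213558-0.403090i
d^4_{3,-2}: k∈[0..1] ⇒ -0.384741 +0.063116 = -0.321626;  D = +0.065437-0.314898i
d^4_{4,-2}: single k=0 term ⇒ +0.127235;  D = +0.099427-0.079391i
Y_4^{m'}(θ=2.1429,φ=3.3887) and Σ D·Y over m':
  (+0.5239+0.0381i)·(+0.1216-0.1847i)  (+0.1820+0.1747i)·(+0.2971-0.2720i)  (-0.0292-0.2551i)·(+0.2190-0.1180i)  (+0.2144-0.3285i)·(-0.1980+0.0499i)  (+0.0631-0.0196i)·(-0.2948+0.0000i)  (-0.3045-0.1257i)·(+0.1980+0.0499i)  (-0.2136-0.4031i)·(+0.2190+0.1180i)  (+0.0654-0.3149i)·(-0.2971-0.2720i)  (+0.0994-0.0794i)·(+0.1216+0.1847i)
Y_4^-2(R⁻¹ n̂) = -0.040325-0.129728i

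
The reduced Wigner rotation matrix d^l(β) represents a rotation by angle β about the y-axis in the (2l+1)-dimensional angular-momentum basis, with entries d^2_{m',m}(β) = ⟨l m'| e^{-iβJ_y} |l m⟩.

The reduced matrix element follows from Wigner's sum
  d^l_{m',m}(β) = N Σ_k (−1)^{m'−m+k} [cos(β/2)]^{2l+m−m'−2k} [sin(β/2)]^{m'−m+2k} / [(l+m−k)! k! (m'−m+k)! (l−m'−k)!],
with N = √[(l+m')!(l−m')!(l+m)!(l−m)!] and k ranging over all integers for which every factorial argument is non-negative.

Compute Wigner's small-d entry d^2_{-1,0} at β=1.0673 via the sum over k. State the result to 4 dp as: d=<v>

d^2_{-1,0}(β=1.0673) via Wigner's sum:
Half-angle: c=0.860956, s=0.508679. N=√(1·6·2·2)=4.898979
k: max(0,(0)−(-1))=1 … min(2+(0),2−(-1))=2
  k=1: (−1)^0·4.8990/(2)·0.8610^3·0.5087^1 = +0.795175
  k=2: (−1)^1·4.8990/(2)·0.8610^1·0.5087^3 = -0.277580
d^2_{-1,0}(1.0673) = +0.795175 -0.277580 = +0.517595

d=0.5176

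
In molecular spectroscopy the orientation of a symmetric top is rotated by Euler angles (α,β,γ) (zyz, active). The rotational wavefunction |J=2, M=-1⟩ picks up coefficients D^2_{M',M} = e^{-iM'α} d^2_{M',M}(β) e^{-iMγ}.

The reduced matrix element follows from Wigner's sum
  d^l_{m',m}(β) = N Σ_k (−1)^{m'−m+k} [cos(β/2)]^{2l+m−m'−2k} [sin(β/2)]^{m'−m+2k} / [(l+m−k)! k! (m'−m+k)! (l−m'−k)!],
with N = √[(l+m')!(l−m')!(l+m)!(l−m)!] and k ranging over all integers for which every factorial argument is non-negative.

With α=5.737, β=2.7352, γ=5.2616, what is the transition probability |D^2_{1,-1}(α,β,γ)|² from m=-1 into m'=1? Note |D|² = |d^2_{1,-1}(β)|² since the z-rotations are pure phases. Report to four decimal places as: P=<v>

P=0.6448

Split into d^2_{1,-1}(β=2.7352) × two z-phases.
c=cos(2.7352/2)=0.201801, s=sin(2.7352/2)=0.979427; N=√[6·1·1·6]=6.000000
The bounds max(0,m−m')=0 and min(l+m,l−m')=1 give 2 terms
  k=0: (−1)^2·6.0000/(2)·0.2018^2·0.9794^2 = +0.117196
  k=1: (−1)^3·6.0000/(6)·0.2018^0·0.9794^4 = -0.920211
d^2_{1,-1}(2.7352) = +0.117196 -0.920211 = -0.803016
|D^2_{1,-1}|² = |d^2_{1,-1}(β)|² = (-0.803016)² = 0.644834 (the z-rotation phases have unit modulus)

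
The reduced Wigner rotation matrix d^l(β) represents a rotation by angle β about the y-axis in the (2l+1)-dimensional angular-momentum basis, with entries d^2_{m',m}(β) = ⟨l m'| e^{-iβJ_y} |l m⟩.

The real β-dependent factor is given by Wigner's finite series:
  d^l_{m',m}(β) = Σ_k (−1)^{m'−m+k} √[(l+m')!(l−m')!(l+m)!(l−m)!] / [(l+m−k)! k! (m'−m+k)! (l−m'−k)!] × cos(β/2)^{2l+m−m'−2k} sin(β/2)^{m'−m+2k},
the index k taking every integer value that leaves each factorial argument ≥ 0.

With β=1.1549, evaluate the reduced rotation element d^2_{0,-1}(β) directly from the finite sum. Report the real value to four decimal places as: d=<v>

d=-0.4526

d^2_{0,-1}(β=1.1549) via Wigner's sum:
Half-angle: c=0.837857, s=0.545889. N=√(2·2·1·6)=4.898979
k∈{0,1} keeps every argument non-negative
  k=0: (−1)^1·4.8990/(2)·0.8379^3·0.5459^1 = -0.786485
  k=1: (−1)^2·4.8990/(2)·0.8379^1·0.5459^3 = +0.333856
d^2_{0,-1}(1.1549) = -0.786485 +0.333856 = -0.452629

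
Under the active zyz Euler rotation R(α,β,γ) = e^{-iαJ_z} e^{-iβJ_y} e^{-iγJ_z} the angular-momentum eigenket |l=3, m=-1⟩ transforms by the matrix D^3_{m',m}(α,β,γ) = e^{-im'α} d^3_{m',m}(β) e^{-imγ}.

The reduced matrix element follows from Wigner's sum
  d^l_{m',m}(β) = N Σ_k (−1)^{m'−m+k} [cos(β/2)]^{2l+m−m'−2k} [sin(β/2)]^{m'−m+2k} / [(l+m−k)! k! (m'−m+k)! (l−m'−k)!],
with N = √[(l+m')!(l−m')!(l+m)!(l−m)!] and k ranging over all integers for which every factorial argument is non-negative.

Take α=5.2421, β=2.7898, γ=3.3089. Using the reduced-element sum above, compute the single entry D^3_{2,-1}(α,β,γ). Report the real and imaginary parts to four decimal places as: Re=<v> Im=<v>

Re=0.3011 Im=-0.3733

First d^3_{2,-1}(β=2.7898), then the phase factors e^{-i(2)α} and e^{-i(-1)γ}:
With c≡cos(β/2)=0.174991 and s≡sin(β/2)=0.984570, N=[120·1·2·24]^{1/2}=75.894664
The bounds max(0,m−m')=0 and min(l+m,l−m')=1 give 2 terms
  k=0: (−1)^3·75.8947/(12)·0.1750^3·0.9846^3 = -0.032346
  k=1: (−1)^4·75.8947/(24)·0.1750^1·0.9846^5 = +0.511974
d^3_{2,-1}(2.7898) = -0.032346 +0.511974 = +0.479629
D = (-0.489376+0.872073i)·(+0.479629)·(-0.986037-0.166528i) = +0.301095-0.373343i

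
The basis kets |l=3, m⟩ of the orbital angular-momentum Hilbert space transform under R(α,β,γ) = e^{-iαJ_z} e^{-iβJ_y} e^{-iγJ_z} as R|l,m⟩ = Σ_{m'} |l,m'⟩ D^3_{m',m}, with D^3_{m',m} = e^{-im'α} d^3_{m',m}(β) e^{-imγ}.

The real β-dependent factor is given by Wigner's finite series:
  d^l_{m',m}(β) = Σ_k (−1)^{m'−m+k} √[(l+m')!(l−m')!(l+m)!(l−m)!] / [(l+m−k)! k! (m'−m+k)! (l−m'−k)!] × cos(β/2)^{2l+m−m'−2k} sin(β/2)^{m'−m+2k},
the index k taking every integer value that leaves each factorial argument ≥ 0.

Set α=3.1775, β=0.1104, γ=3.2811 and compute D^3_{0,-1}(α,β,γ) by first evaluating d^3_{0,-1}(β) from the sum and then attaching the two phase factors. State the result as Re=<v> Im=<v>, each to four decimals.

Split into d^3_{0,-1}(β=0.1104) × two z-phases.
Half-angle: c=0.998477, s=0.055172. N=√(6·6·2·24)=41.569219
k∈{0,1,2} keeps every argument non-negative
  k=0: (−1)^1·41.5692/(12)·0.9985^5·0.0552^1 = -0.189670
  k=1: (−1)^2·41.5692/(4)·0.9985^3·0.0552^3 = +0.001737
  k=2: (−1)^3·41.5692/(12)·0.9985^1·0.0552^5 = -0.000002
d^3_{0,-1}(0.1104) = -0.189670 +0.001737 -0.000002 = -0.187935
Attach z-rotation phases: D = e^{-i(0)(3.1775)}·(-0.187935)·e^{-i(-1)(3.2811)} = +0.186109+0.026133i

Re=0.1861 Im=0.0261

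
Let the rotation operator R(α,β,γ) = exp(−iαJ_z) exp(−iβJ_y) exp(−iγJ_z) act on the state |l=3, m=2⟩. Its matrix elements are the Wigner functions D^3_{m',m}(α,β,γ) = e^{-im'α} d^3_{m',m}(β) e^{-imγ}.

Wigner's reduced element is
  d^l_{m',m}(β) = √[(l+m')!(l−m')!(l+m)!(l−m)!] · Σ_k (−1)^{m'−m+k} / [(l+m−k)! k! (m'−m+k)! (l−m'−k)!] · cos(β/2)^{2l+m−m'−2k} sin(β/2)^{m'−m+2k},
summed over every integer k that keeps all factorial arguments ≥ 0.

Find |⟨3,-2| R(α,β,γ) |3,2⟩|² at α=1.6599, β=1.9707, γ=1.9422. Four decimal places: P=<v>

D^3_{-2,2}(1.6599,1.9707,1.9422) = e^{-i·-2·1.6599}·d^3_{-2,2}(1.9707)·e^{-i·2·1.9422}. Compute d first:
With c≡cos(β/2)=0.552571 and s≡sin(β/2)=0.833466, N=[1·120·120·1]^{1/2}=120.000000
Admissible k: 4..5 (factorial args all ≥0)
  k=4: (−1)^0·120.0000/(24)·0.5526^2·0.8335^4 = +0.736712
  k=5: (−1)^1·120.0000/(120)·0.5526^0·0.8335^6 = -0.335217
d^3_{-2,2}(1.9707) = +0.736712 -0.335217 = +0.401495
|D^3_{-2,2}|² = |d^3_{-2,2}(β)|² = (+0.401495)² = 0.161198 (the z-rotation phases have unit modulus)

P=0.1612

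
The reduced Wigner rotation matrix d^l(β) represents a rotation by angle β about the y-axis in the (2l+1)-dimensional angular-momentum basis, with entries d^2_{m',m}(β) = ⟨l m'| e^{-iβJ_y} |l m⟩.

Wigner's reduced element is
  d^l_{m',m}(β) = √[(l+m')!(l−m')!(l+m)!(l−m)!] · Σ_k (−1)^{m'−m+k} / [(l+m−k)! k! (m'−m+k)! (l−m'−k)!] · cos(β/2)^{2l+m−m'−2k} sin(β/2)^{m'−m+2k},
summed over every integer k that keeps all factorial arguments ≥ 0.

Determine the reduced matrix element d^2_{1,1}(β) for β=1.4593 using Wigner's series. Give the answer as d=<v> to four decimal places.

d^2_{1,1}(β=1.4593) via Wigner's sum:
With c≡cos(β/2)=0.745408 and s≡sin(β/2)=0.666609, N=[6·1·6·1]^{1/2}=6.000000
The bounds max(0,m−m')=0 and min(l+m,l−m')=1 give 2 terms
  k=0: (−1)^0·6.0000/(6)·0.7454^4·0.6666^0 = +0.308728
  k=1: (−1)^1·6.0000/(2)·0.7454^2·0.6666^2 = -0.740715
d^2_{1,1}(1.4593) = +0.308728 -0.740715 = -0.431987

d=-0.4320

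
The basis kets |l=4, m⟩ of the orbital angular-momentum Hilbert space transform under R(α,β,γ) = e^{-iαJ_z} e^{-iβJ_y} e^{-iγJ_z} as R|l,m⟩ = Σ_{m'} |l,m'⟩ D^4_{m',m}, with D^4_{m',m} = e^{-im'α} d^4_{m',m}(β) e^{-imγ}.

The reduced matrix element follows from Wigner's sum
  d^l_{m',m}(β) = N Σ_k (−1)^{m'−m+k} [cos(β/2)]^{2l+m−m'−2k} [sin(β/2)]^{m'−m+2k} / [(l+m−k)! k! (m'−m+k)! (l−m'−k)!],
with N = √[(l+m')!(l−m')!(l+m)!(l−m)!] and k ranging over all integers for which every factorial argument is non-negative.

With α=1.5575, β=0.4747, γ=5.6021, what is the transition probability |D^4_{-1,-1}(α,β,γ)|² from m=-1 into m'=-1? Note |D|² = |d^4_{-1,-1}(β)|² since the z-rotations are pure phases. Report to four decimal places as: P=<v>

P=0.0315

Split into d^4_{-1,-1}(β=0.4747) × two z-phases.
c=cos(0.4747/2)=0.971964, s=sin(0.4747/2)=0.235128; N=√[6·120·6·120]=720.000000
The bounds max(0,m−m')=0 and min(l+m,l−m')=3 give 4 terms
  k=0: (−1)^0·720.0000/(720)·0.9720^8·0.2351^0 = +0.796532
  k=1: (−1)^1·720.0000/(48)·0.9720^6·0.2351^2 = -0.699200
  k=2: (−1)^2·720.0000/(24)·0.9720^4·0.2351^4 = +0.081835
  k=3: (−1)^3·720.0000/(72)·0.9720^2·0.2351^6 = -0.001596
d^4_{-1,-1}(0.4747) = +0.796532 -0.699200 +0.081835 -0.001596 = +0.177570
|D^4_{-1,-1}|² = |d^4_{-1,-1}(β)|² = (+0.177570)² = 0.031531 (the z-rotation phases have unit modulus)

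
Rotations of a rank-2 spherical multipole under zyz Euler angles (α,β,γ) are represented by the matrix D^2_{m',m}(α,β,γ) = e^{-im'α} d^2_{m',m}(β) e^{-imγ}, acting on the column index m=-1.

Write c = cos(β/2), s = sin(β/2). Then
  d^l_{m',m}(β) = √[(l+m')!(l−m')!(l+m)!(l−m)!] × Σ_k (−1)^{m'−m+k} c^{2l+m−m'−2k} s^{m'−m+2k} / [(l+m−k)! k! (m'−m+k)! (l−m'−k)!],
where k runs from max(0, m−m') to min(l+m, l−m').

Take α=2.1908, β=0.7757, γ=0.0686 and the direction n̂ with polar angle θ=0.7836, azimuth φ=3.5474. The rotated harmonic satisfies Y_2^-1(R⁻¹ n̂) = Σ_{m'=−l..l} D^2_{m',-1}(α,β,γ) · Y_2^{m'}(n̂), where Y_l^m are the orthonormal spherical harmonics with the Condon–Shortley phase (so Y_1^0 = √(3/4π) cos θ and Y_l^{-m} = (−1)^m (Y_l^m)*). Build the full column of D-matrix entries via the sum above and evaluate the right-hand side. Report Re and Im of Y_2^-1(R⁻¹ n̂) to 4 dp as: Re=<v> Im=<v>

Re=-0.1608 Im=-0.3373

Need the full column D^2_{m',-1} for m'=−2..2 at α=2.1908, β=0.7757, γ=0.0686.
cos(β/2)=0.925724, sin(β/2)=0.378199
d^2_{-2,-1}: single k=1 term ⇒ +0.600061;  D = -0.155533-0.579554i
d^2_{-1,-1}: k∈[0..1] ⇒ +0.734390 -0.367727 = +0.366663;  D = -0.233000+0.283113i
d^2_{0,-1}: k∈[0..1] ⇒ -0.734922 +0.122664 = -0.612257;  D = -0.610817-0.041968i
d^2_{1,-1}: k∈[0..1] ⇒ +0.367727 -0.020459 = +0.347268;  D = -0.181928-0.295799i
d^2_{2,-1}: single k=0 term ⇒ -0.100155;  D = +0.038946-0.092273i
Y_2^{m'}(θ=0.7836,φ=3.5474) and Σ D·Y over m':
  (-0.1555-0.5796i)·(+0.1325-0.1396i)  (-0.2330+0.2831i)·(-0.3549+0.1525i)  (-0.6108-0.0420i)·(+0.1594+0.0000i)  (-0.1819-0.2958i)·(+0.3549+0.1525i)  (+0.0389-0.0923i)·(+0.1325+0.1396i)
Y_2^-1(R⁻¹ n̂) = -0.160770-0.337260i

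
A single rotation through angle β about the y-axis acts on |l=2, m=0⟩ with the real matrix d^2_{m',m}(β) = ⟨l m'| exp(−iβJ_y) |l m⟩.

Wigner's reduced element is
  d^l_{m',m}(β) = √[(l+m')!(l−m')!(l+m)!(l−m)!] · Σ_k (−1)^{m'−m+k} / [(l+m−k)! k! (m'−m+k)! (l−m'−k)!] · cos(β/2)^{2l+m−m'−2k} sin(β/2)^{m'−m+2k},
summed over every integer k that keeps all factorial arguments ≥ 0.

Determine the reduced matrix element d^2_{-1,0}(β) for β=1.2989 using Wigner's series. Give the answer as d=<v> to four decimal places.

d=0.3168

d^2_{-1,0}(β=1.2989) via Wigner's sum:
Half-angle: c=0.796417, s=0.604748. N=√(1·6·2·2)=4.898979
Admissible k: 1..2 (factorial args all ≥0)
  k=1: (−1)^0·4.8990/(2)·0.7964^3·0.6047^1 = +0.748292
  k=2: (−1)^1·4.8990/(2)·0.7964^1·0.6047^3 = -0.431460
d^2_{-1,0}(1.2989) = +0.748292 -0.431460 = +0.316832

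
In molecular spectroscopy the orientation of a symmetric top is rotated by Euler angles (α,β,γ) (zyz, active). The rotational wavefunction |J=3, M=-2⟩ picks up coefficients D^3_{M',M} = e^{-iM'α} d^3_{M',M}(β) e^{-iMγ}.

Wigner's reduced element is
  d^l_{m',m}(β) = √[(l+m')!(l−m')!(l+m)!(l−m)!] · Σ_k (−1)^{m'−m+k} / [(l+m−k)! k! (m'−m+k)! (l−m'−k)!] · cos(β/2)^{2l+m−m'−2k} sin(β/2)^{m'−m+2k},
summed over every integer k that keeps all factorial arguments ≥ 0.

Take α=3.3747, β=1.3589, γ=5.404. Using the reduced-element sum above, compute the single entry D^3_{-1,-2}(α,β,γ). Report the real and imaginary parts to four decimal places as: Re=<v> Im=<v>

Split into d^3_{-1,-2}(β=1.3589) × two z-phases.
c=cos(1.3589/2)=0.777918, s=sin(1.3589/2)=0.628365; N=√[2·24·1·120]=75.894664
Admissible k: 0..1 (factorial args all ≥0)
  k=0: (−1)^1·75.8947/(24)·0.7779^5·0.6284^1 = -0.566086
  k=1: (−1)^2·75.8947/(12)·0.7779^3·0.6284^3 = +0.738701
d^3_{-1,-2}(1.3589) = -0.566086 +0.738701 = +0.172615
D = (-0.972953-0.231002i)·(+0.172615)·(-0.186476-0.982459i) = -0.007857+0.172436i

Re=-0.0079 Im=0.1724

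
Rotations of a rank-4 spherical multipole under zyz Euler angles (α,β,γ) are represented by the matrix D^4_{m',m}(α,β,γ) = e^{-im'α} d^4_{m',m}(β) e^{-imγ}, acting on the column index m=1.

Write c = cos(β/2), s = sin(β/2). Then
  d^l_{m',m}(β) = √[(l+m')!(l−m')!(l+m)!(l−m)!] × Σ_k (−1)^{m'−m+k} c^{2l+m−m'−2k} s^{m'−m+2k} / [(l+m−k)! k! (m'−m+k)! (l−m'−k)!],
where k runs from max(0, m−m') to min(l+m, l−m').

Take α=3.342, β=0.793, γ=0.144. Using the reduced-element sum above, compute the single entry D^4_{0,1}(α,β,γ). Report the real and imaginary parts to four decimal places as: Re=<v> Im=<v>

D^4_{0,1}(3.342,0.793,0.144) = e^{-i·0·3.342}·d^4_{0,1}(0.793)·e^{-i·1·0.144}. Compute d first:
With c≡cos(β/2)=0.922418 and s≡sin(β/2)=0.386192, N=[24·24·120·6]^{1/2}=643.987578
k: max(0,(1)−(0))=1 … min(4+(1),4−(0))=4
  k=1: (−1)^0·643.9876/(144)·0.9224^7·0.3862^1 = +0.981328
  k=2: (−1)^1·643.9876/(24)·0.9224^5·0.3862^3 = -1.032087
  k=3: (−1)^2·643.9876/(24)·0.9224^3·0.3862^5 = +0.180912
  k=4: (−1)^3·643.9876/(144)·0.9224^1·0.3862^7 = -0.005285
d^4_{0,1}(0.793) = +0.981328 -1.032087 +0.180912 -0.005285 = +0.124867
D = (+1.000000+0.000000i)·(+0.124867)·(+0.989650-0.143503i) = +0.123575-0.017919i

Re=0.1236 Im=-0.0179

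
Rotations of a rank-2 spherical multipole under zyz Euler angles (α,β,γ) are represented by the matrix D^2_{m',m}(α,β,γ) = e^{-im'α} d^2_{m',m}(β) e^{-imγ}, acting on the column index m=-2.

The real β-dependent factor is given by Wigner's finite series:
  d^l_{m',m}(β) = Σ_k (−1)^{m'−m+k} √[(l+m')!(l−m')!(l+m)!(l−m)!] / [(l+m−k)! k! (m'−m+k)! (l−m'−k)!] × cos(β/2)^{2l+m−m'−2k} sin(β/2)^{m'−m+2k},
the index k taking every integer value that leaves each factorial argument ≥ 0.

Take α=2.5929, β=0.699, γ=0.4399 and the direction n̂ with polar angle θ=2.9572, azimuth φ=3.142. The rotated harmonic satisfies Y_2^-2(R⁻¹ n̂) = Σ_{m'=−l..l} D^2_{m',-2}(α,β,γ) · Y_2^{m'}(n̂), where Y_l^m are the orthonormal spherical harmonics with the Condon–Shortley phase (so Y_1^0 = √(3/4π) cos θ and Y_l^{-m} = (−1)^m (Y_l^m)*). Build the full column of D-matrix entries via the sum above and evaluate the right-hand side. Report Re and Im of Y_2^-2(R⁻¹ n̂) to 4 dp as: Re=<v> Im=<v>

Re=0.1799 Im=0.1303

Need the full column D^2_{m',-2} for m'=−2..2 at α=2.5929, β=0.699, γ=0.4399.
cos(β/2)=0.939544, sin(β/2)=0.342428
d^2_{-2,-2}: single k=0 term ⇒ +0.779235;  D = +0.760862-0.168215i
d^2_{-1,-2}: single k=0 term ⇒ -0.568003;  D = +0.537151+0.184652i
d^2_{0,-2}: single k=0 term ⇒ +0.253541;  D = +0.161583+0.195382i
d^2_{1,-2}: single k=0 term ⇒ -0.075449;  D = +0.010701+0.074687i
d^2_{2,-2}: single k=0 term ⇒ +0.013749;  D = -0.005435+0.012629i
Y_2^{m'}(θ=2.9572,φ=3.142) and Σ D·Y over m':
  (+0.7609-0.1682i)·(+0.0130-0.0000i)  (+0.5372+0.1847i)·(+0.1392-0.0001i)  (+0.1616+0.1954i)·(+0.5990+0.0000i)  (+0.0107+0.0747i)·(-0.1392-0.0001i)  (-0.0054+0.0126i)·(+0.0130+0.0000i)
Y_2^-2(R⁻¹ n̂) = +0.179912+0.130282i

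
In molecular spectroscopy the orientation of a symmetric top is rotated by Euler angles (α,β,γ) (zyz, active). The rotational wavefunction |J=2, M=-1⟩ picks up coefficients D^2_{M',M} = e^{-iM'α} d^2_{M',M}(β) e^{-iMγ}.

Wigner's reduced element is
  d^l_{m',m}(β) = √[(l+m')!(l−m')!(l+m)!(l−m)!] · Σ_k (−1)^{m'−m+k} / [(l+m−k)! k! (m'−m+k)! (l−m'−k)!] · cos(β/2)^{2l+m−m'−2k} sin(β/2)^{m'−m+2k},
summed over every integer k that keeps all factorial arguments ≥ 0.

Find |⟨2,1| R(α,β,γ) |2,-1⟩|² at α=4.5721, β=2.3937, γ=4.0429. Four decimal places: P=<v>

P=0.1632

D^2_{1,-1}(4.5721,2.3937,4.0429) = e^{-i·1·4.5721}·d^2_{1,-1}(2.3937)·e^{-i·-1·4.0429}. Compute d first:
c=cos(2.3937/2)=0.365292, s=sin(2.3937/2)=0.930893; N=√[6·1·1·6]=6.000000
k: max(0,(-1)−(1))=0 … min(2+(-1),2−(1))=1
  k=0: (−1)^2·6.0000/(2)·0.3653^2·0.9309^2 = +0.346897
  k=1: (−1)^3·6.0000/(6)·0.3653^0·0.9309^4 = -0.750929
d^2_{1,-1}(2.3937) = +0.346897 -0.750929 = -0.404032
|D^2_{1,-1}|² = |d^2_{1,-1}(β)|² = (-0.404032)² = 0.163242 (the z-rotation phases have unit modulus)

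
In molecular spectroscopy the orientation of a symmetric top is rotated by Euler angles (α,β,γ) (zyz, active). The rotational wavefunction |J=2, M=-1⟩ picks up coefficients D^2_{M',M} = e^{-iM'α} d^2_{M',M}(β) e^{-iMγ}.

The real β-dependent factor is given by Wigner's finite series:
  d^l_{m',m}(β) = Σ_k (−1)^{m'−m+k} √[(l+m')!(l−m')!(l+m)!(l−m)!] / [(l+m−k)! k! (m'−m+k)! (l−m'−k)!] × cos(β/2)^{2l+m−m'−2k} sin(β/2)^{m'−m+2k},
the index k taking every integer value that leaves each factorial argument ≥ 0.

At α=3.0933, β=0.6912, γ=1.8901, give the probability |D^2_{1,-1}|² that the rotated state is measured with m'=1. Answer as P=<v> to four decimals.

Split into d^2_{1,-1}(β=0.6912) × two z-phases.
With c≡cos(β/2)=0.940872 and s≡sin(β/2)=0.338761, N=[6·1·1·6]^{1/2}=6.000000
k: max(0,(-1)−(1))=0 … min(2+(-1),2−(1))=1
  k=0: (−1)^2·6.0000/(2)·0.9409^2·0.3388^2 = +0.304769
  k=1: (−1)^3·6.0000/(6)·0.9409^0·0.3388^4 = -0.013170
d^2_{1,-1}(0.6912) = +0.304769 -0.013170 = +0.291599
|D^2_{1,-1}|² = |d^2_{1,-1}(β)|² = (+0.291599)² = 0.085030 (the z-rotation phases have unit modulus)

P=0.0850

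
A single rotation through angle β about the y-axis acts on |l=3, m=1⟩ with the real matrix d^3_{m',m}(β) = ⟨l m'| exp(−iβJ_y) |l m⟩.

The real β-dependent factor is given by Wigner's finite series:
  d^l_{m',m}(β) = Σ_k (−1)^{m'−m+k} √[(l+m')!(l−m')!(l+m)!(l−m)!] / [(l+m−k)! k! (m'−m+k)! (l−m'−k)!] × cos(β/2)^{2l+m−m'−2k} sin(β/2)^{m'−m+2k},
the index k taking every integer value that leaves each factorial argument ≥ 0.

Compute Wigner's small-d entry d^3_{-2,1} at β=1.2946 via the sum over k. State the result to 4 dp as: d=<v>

d=0.5029

d^3_{-2,1}(β=1.2946) via Wigner's sum:
Half-angle: c=0.797715, s=0.603035. N=√(1·120·24·2)=75.894664
k∈{3,4} keeps every argument non-negative
  k=3: (−1)^0·75.8947/(12)·0.7977^3·0.6030^3 = +0.704045
  k=4: (−1)^1·75.8947/(24)·0.7977^1·0.6030^5 = -0.201168
d^3_{-2,1}(1.2946) = +0.704045 -0.201168 = +0.502876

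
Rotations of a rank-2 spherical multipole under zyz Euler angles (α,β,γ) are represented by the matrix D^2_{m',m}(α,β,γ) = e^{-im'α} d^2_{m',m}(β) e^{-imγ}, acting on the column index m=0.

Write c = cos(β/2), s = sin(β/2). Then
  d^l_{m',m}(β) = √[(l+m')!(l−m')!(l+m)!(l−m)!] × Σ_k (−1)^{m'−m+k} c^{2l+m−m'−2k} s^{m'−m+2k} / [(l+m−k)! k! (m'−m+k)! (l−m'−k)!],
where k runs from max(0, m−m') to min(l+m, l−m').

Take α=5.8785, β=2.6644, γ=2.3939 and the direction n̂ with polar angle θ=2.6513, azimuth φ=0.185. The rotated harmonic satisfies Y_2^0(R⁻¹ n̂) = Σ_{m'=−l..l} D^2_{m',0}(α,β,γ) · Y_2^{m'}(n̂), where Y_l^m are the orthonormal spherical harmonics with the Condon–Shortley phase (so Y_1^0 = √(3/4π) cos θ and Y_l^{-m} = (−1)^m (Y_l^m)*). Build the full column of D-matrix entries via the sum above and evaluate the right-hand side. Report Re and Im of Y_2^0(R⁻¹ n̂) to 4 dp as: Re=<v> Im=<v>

Re=0.5628 Im=0.0000

Need the full column D^2_{m',0} for m'=−2..2 at α=5.8785, β=2.6644, γ=2.3939.
cos(β/2)=0.236339, sin(β/2)=0.971671
d^2_{-2,0}: single k=2 term ⇒ +0.129177;  D = +0.089126-0.093505i
d^2_{-1,0}: k∈[1..2] ⇒ +0.031420 -0.531090 = -0.499671;  D = -0.459310+0.196735i
d^2_{0,0}: k∈[0..2] ⇒ +0.003120 -0.210945 +0.891408 = +0.683583;  D = +0.683583+0.000000i
d^2_{1,0}: k∈[0..1] ⇒ -0.031420 +0.531090 = +0.499671;  D = +0.459310+0.196735i
d^2_{2,0}: single k=0 term ⇒ +0.129177;  D = +0.089126+0.093505i
Y_2^{m'}(θ=2.6513,φ=0.185) and Σ D·Y over m':
  (+0.0891-0.0935i)·(+0.0799-0.0310i)  (-0.4593+0.1967i)·(-0.3154+0.0590i)  (+0.6836+0.0000i)·(+0.4210+0.0000i)  (+0.4593+0.1967i)·(+0.3154+0.0590i)  (+0.0891+0.0935i)·(+0.0799+0.0310i)
Y_2^0(R⁻¹ n̂) = +0.562771-0.000000i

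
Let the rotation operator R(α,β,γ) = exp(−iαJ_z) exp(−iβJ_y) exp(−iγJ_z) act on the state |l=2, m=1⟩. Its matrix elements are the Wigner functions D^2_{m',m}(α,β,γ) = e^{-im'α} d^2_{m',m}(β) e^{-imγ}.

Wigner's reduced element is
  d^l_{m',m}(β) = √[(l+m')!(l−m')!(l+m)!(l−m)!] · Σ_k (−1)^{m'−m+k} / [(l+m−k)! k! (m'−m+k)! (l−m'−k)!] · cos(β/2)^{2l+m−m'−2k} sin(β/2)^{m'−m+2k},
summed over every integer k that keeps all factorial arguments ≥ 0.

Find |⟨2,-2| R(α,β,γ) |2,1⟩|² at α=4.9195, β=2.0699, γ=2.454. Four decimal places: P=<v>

First d^2_{-2,1}(β=2.0699), then the phase factors e^{-i(-2)α} and e^{-i(1)γ}:
Half-angle: c=0.510569, s=0.859837. N=√(1·24·6·1)=12.000000
k: max(0,(1)−(-2))=3 … min(2+(1),2−(-2))=3
  k=3: (−1)^0·12.0000/(6)·0.5106^1·0.8598^3 = +0.649131
d^2_{-2,1}(2.0699) = +0.649131
|D^2_{-2,1}|² = |d^2_{-2,1}(β)|² = (+0.649131)² = 0.421371 (the z-rotation phases have unit modulus)

P=0.4214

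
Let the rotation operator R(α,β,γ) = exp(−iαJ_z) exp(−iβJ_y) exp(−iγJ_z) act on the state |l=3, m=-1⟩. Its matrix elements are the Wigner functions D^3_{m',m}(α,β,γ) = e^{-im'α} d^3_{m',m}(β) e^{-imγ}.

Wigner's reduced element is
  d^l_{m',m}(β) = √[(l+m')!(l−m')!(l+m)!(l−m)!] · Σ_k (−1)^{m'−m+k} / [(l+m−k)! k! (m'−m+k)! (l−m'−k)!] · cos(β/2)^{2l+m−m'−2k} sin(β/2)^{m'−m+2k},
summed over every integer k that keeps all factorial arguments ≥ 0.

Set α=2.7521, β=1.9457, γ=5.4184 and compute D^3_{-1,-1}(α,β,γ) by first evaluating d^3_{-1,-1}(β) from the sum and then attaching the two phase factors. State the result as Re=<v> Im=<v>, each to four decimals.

D^3_{-1,-1}(2.7521,1.9457,5.4184) = e^{-i·-1·2.7521}·d^3_{-1,-1}(1.9457)·e^{-i·-1·5.4184}. Compute d first:
With c≡cos(β/2)=0.562946 and s≡sin(β/2)=0.826493, N=[2·24·2·24]^{1/2}=48.000000
Admissible k: 0..2 (factorial args all ≥0)
  k=0: (−1)^0·48.0000/(48)·0.5629^6·0.8265^0 = +0.031827
  k=1: (−1)^1·48.0000/(6)·0.5629^4·0.8265^2 = -0.548829
  k=2: (−1)^2·48.0000/(8)·0.5629^2·0.8265^4 = +0.887244
d^3_{-1,-1}(1.9457) = +0.031827 -0.548829 +0.887244 = +0.370242
Phases: e^{-i·(-1)·2.7521}=-0.925102+0.379719i, e^{-i·(-1)·5.4184}=+0.648804-0.760956i ⇒ D=-0.115242+0.351851i

Re=-0.1152 Im=0.3519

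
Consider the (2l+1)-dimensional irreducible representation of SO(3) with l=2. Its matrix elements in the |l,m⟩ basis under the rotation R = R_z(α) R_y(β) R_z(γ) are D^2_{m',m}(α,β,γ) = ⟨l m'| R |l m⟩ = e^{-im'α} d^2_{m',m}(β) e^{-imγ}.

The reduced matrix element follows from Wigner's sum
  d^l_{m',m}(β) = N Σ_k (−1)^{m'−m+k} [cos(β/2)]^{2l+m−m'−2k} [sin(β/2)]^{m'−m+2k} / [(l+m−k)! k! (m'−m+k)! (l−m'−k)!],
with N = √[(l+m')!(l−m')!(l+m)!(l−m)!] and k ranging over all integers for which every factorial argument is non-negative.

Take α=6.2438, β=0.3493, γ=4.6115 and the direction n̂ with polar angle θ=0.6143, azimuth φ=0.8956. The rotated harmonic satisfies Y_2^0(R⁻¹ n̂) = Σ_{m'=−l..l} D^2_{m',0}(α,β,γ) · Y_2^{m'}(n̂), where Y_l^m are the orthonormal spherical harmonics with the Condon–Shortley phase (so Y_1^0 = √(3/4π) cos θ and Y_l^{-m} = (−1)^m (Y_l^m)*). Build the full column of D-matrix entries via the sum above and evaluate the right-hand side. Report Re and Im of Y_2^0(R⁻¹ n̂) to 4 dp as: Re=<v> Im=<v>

Re=0.4256 Im=0.0000

Need the full column D^2_{m',0} for m'=−2..2 at α=6.2438, β=0.3493, γ=4.6115.
cos(β/2)=0.984787, sin(β/2)=0.173763
d^2_{-2,0}: single k=2 term ⇒ +0.071726;  D = +0.071504-0.005644i
d^2_{-1,0}: k∈[1..2] ⇒ +0.406501 -0.012656 = +0.393845;  D = +0.393540-0.015508i
d^2_{0,0}: k∈[0..2] ⇒ +0.940524 -0.117128 +0.000912 = +0.824308;  D = +0.824308+0.000000i
d^2_{1,0}: k∈[0..1] ⇒ -0.406501 +0.012656 = -0.393845;  D = -0.393540-0.015508i
d^2_{2,0}: single k=0 term ⇒ +0.071726;  D = +0.071504+0.005644i
Y_2^{m'}(θ=0.6143,φ=0.8956) and Σ D·Y over m':
  (+0.0715-0.0056i)·(-0.0281-0.1252i)  (+0.3935-0.0155i)·(+0.2274-0.2840i)  (+0.8243+0.0000i)·(+0.3164+0.0000i)  (-0.3935-0.0155i)·(-0.2274-0.2840i)  (+0.0715+0.0056i)·(-0.0281+0.1252i)
Y_2^0(R⁻¹ n̂) = +0.425627-0.000000i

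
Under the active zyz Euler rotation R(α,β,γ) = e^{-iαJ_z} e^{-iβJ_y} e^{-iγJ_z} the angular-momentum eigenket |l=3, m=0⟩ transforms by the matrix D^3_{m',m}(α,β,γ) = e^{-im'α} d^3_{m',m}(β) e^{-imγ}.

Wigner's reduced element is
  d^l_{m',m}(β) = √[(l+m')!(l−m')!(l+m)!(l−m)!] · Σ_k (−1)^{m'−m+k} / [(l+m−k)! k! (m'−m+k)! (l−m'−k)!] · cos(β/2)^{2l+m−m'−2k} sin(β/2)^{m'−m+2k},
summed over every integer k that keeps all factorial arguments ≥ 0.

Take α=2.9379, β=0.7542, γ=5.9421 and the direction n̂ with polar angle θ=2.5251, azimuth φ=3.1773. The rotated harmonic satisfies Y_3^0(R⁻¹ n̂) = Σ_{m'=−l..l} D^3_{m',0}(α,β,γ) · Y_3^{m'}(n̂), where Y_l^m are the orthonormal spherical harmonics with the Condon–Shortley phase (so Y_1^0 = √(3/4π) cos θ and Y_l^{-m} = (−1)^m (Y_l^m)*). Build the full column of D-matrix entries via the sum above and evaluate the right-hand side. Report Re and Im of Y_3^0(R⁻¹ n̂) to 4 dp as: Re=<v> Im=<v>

Re=0.2179 Im=0.0000

Need the full column D^3_{m',0} for m'=−3..3 at α=2.9379, β=0.7542, γ=5.9421.
cos(β/2)=0.929736, sin(β/2)=0.368226
d^3_{-3,0}: single k=3 term ⇒ +0.179447;  D = -0.146973+0.102958i
d^3_{-2,0}: k∈[2..3] ⇒ +0.554917 -0.087044 = +0.467874;  D = +0.429583-0.185376i
d^3_{-1,0}: k∈[1..3] ⇒ +0.886143 -0.416998 +0.021803 = +0.490949;  D = -0.480799+0.099313i
d^3_{0,0}: k∈[0..3] ⇒ +0.645891 -0.911822 +0.143027 -0.002493 = -0.125397;  D = -0.125397+0.000000i
d^3_{1,0}: k∈[0..2] ⇒ -0.886143 +0.416998 -0.021803 = -0.490949;  D = +0.480799+0.099313i
d^3_{2,0}: k∈[0..1] ⇒ +0.554917 -0.087044 = +0.467874;  D = +0.429583+0.185376i
d^3_{3,0}: single k=0 term ⇒ -0.179447;  D = +0.146973+0.102958i
Y_3^{m'}(θ=2.5251,φ=3.1773) and Σ D·Y over m':
  (-0.1470+0.1030i)·(-0.0802+0.0086i)  (+0.4296-0.1854i)·(-0.2780+0.0199i)  (-0.4808+0.0993i)·(-0.4348+0.0155i)  (-0.1254+0.0000i)·(-0.1000+0.0000i)  (+0.4808+0.0993i)·(+0.4348+0.0155i)  (+0.4296+0.1854i)·(-0.2780-0.0199i)  (+0.1470+0.1030i)·(+0.0802+0.0086i)
Y_3^0(R⁻¹ n̂) = +0.217875+0.000000i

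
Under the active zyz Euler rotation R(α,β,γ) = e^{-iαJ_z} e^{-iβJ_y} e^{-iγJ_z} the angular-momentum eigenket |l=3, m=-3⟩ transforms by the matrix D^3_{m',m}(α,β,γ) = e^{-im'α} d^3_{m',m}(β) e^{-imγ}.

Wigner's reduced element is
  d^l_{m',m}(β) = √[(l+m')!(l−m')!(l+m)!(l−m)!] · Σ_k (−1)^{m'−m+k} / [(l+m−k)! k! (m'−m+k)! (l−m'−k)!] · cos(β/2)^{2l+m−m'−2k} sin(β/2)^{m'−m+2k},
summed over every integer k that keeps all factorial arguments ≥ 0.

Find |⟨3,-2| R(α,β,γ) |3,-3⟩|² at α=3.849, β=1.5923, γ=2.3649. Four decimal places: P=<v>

Split into d^3_{-2,-3}(β=1.5923) × two z-phases.
Half-angle: c=0.699463, s=0.714668. N=√(1·120·1·720)=293.938769
k∈{0} keeps every argument non-negative
  k=0: (−1)^1·293.9388/(120)·0.6995^5·0.7147^1 = -0.293093
d^3_{-2,-3}(1.5923) = -0.293093
|D^3_{-2,-3}|² = |d^3_{-2,-3}(β)|² = (-0.293093)² = 0.085903 (the z-rotation phases have unit modulus)

P=0.0859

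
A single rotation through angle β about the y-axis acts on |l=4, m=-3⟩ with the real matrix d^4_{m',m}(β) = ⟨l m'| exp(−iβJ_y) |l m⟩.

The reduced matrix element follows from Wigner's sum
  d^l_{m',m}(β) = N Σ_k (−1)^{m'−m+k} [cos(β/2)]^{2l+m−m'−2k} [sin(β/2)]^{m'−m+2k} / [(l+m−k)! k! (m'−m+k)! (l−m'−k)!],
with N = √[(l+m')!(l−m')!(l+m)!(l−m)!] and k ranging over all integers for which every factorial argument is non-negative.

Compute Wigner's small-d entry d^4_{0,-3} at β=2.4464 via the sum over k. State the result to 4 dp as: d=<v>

d^4_{0,-3}(β=2.4464) via Wigner's sum:
Half-angle: c=0.340639, s=0.940194. N=√(24·24·1·5040)=1703.830978
Admissible k: 0..1 (factorial args all ≥0)
  k=0: (−1)^3·1703.8310/(144)·0.3406^5·0.9402^3 = -0.045101
  k=1: (−1)^4·1703.8310/(144)·0.3406^3·0.9402^5 = +0.343585
d^4_{0,-3}(2.4464) = -0.045101 +0.343585 = +0.298484

d=0.2985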